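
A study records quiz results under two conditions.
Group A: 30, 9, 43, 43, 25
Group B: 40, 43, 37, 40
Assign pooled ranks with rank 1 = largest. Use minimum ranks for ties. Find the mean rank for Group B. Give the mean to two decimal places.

3.75

Sorted (descending): 43, 43, 43, 40, 40, 37, 30, 25, 9
The 3 values of 43 occupy positions 1–3 → each gets rank 1.
The 2 values of 40 occupy positions 4–5 → each gets rank 4.
Group B values → pooled ranks: 40→4, 43→1, 37→6, 40→4
Mean rank = (4 + 1 + 6 + 4) / 4 = 3.75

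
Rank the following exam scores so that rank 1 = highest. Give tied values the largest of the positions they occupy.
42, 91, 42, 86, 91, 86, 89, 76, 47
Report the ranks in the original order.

Sorted (descending): 91, 91, 89, 86, 86, 76, 47, 42, 42
The 2 values of 91 occupy positions 1–2 → each gets rank 2.
The 2 values of 86 occupy positions 4–5 → each gets rank 5.
The 2 values of 42 occupy positions 8–9 → each gets rank 9.

9, 2, 9, 5, 2, 5, 3, 6, 7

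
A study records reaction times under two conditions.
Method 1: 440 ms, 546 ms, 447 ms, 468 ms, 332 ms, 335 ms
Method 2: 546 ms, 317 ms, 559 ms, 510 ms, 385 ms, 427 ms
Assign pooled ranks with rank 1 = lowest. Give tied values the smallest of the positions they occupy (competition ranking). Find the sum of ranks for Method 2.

41

Sorted (ascending): 317, 332, 335, 385, 427, 440, 447, 468, 510, 546, 546, 559
The 2 values of 546 occupy positions 10–11 → each gets rank 10.
Method 2 values → pooled ranks: 546→10, 317→1, 559→12, 510→9, 385→4, 427→5
Rank sum = 10 + 1 + 12 + 9 + 4 + 5 = 41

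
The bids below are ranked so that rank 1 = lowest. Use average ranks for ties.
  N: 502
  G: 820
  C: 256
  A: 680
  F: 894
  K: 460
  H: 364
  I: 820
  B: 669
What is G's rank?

Sorted (ascending): 256, 364, 460, 502, 669, 680, 820, 820, 894
The 2 values of 820 occupy positions 7–8 → average rank (7+8)/2 = 7.5.
G has value 820 → rank 7.5.

7.5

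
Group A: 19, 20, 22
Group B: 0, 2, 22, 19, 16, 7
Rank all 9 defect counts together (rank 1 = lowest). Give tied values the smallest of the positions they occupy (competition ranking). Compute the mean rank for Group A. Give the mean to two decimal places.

6.67

Sorted (ascending): 0, 2, 7, 16, 19, 19, 20, 22, 22
The 2 values of 19 occupy positions 5–6 → each gets rank 5.
The 2 values of 22 occupy positions 8–9 → each gets rank 8.
Group A values → pooled ranks: 19→5, 20→7, 22→8
Mean rank = (5 + 7 + 8) / 3 = 6.67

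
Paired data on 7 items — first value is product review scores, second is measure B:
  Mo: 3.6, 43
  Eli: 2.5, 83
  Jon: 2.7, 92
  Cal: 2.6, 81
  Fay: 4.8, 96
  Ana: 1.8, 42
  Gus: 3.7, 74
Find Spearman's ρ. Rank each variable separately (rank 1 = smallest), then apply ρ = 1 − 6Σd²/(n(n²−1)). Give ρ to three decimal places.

0.429

Ranks of variable 1: 5, 2, 4, 3, 7, 1, 6
Ranks of variable 2: 2, 5, 6, 4, 7, 1, 3
d = r₁ − r₂: 3, -3, -2, -1, 0, 0, 3
d²: 9, 9, 4, 1, 0, 0, 9; Σd² = 32
ρ = 1 − 6·32/(7·48) = 1 − 192/336 = 0.429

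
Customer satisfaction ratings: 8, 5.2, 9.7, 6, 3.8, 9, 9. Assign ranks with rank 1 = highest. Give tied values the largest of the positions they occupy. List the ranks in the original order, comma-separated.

4, 6, 1, 5, 7, 3, 3

Sorted (descending): 9.7, 9, 9, 8, 6, 5.2, 3.8
The 2 values of 9 occupy positions 2–3 → each gets rank 3.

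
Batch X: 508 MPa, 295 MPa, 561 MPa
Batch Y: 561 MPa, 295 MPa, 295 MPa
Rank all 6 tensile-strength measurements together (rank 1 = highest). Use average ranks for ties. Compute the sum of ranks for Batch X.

Sorted (descending): 561, 561, 508, 295, 295, 295
The 2 values of 561 occupy positions 1–2 → average rank (1+2)/2 = 1.5.
The 3 values of 295 occupy positions 4–6 → average rank 5.
Batch X values → pooled ranks: 508→3, 295→5, 561→1.5
Rank sum = 3 + 5 + 1.5 = 9.5

9.5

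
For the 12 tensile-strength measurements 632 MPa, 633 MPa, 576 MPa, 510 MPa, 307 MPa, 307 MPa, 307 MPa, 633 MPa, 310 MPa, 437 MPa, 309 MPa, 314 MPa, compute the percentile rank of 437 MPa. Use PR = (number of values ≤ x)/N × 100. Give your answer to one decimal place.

N = 12.
Strictly below 437: 6. Equal to 437: 1.
PR = 7/12 × 100 = 58.3

58.3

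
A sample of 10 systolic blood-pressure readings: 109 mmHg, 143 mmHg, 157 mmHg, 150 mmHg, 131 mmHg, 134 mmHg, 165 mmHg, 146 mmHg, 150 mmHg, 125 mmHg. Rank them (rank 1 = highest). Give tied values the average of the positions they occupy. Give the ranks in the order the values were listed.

10, 6, 2, 3.5, 8, 7, 1, 5, 3.5, 9

Sorted (descending): 165, 157, 150, 150, 146, 143, 134, 131, 125, 109
The 2 values of 150 occupy positions 3–4 → average rank (3+4)/2 = 3.5.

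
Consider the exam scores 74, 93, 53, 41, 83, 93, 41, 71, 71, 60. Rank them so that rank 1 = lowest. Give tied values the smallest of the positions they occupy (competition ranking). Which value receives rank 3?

Sorted (ascending): 41, 41, 53, 60, 71, 71, 74, 83, 93, 93
The 2 values of 41 occupy positions 1–2 → each gets rank 1.
The 2 values of 71 occupy positions 5–6 → each gets rank 5.
The 2 values of 93 occupy positions 9–10 → each gets rank 9.
Rank 3 → value 53.

53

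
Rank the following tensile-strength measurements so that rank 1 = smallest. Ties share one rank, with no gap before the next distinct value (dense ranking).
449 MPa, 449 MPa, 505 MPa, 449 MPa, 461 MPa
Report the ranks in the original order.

Sorted (ascending): 449, 449, 449, 461, 505
The 3 values of 449 share dense rank 1.
Remaining distinct values take the next consecutive integers.

1, 1, 3, 1, 2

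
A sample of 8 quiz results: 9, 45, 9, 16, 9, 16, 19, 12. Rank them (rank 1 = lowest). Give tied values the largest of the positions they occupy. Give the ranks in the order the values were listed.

3, 8, 3, 6, 3, 6, 7, 4

Sorted (ascending): 9, 9, 9, 12, 16, 16, 19, 45
The 3 values of 9 occupy positions 1–3 → each gets rank 3.
The 2 values of 16 occupy positions 5–6 → each gets rank 6.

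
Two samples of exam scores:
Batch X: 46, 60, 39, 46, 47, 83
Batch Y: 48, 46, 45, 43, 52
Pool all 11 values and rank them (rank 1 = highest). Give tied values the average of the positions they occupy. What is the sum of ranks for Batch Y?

33

Sorted (descending): 83, 60, 52, 48, 47, 46, 46, 46, 45, 43, 39
The 3 values of 46 occupy positions 6–8 → average rank 7.
Batch Y values → pooled ranks: 48→4, 46→7, 45→9, 43→10, 52→3
Rank sum = 4 + 7 + 9 + 10 + 3 = 33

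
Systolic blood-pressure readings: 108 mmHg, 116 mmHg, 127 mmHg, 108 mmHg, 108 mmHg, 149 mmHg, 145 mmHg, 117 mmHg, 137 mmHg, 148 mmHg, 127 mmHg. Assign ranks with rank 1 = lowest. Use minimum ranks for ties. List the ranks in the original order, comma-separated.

Sorted (ascending): 108, 108, 108, 116, 117, 127, 127, 137, 145, 148, 149
The 3 values of 108 occupy positions 1–3 → each gets rank 1.
The 2 values of 127 occupy positions 6–7 → each gets rank 6.

1, 4, 6, 1, 1, 11, 9, 5, 8, 10, 6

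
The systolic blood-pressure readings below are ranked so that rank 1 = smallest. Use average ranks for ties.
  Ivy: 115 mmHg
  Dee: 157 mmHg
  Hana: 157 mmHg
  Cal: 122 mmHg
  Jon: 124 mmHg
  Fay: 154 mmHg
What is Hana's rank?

Sorted (ascending): 115, 122, 124, 154, 157, 157
The 2 values of 157 occupy positions 5–6 → average rank (5+6)/2 = 5.5.
Hana has value 157 mmHg → rank 5.5.

5.5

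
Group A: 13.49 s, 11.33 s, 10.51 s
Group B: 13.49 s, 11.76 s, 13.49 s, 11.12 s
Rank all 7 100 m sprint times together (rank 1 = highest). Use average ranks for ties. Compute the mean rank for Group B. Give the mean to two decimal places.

Sorted (descending): 13.49, 13.49, 13.49, 11.76, 11.33, 11.12, 10.51
The 3 values of 13.49 occupy positions 1–3 → average rank 2.
Group B values → pooled ranks: 13.49→2, 11.76→4, 13.49→2, 11.12→6
Mean rank = (2 + 4 + 2 + 6) / 4 = 3.50

3.50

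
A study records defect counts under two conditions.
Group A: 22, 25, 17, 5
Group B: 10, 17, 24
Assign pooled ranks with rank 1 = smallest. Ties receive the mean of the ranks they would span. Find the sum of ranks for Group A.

16.5

Sorted (ascending): 5, 10, 17, 17, 22, 24, 25
The 2 values of 17 occupy positions 3–4 → average rank (3+4)/2 = 3.5.
Group A values → pooled ranks: 22→5, 25→7, 17→3.5, 5→1
Rank sum = 5 + 7 + 3.5 + 1 = 16.5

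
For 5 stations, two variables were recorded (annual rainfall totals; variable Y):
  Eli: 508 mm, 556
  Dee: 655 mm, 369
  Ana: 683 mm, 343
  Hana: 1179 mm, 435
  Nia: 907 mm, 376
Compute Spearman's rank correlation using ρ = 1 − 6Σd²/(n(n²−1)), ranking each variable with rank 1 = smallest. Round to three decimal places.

-0.100

Ranks of variable 1: 1, 2, 3, 5, 4
Ranks of variable 2: 5, 2, 1, 4, 3
d = r₁ − r₂: -4, 0, 2, 1, 1
d²: 16, 0, 4, 1, 1; Σd² = 22
ρ = 1 − 6·22/(5·24) = 1 − 132/120 = -0.100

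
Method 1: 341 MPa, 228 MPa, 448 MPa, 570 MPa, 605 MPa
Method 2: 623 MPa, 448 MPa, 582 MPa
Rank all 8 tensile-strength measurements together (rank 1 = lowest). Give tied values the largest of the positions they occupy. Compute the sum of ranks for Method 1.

19

Sorted (ascending): 228, 341, 448, 448, 570, 582, 605, 623
The 2 values of 448 occupy positions 3–4 → each gets rank 4.
Method 1 values → pooled ranks: 341→2, 228→1, 448→4, 570→5, 605→7
Rank sum = 2 + 1 + 4 + 5 + 7 = 19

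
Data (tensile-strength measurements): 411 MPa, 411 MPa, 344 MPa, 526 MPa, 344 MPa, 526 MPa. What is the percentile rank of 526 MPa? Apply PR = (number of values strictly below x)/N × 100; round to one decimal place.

N = 6.
Strictly below 526: 4. Equal to 526: 2.
PR = 4/6 × 100 = 66.7

66.7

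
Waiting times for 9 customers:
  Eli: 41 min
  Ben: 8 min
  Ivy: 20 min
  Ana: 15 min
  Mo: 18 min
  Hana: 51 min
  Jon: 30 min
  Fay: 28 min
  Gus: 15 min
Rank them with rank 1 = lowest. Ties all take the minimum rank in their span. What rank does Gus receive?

Sorted (ascending): 8, 15, 15, 18, 20, 28, 30, 41, 51
The 2 values of 15 occupy positions 2–3 → each gets rank 2.
Gus has value 15 min → rank 2.

2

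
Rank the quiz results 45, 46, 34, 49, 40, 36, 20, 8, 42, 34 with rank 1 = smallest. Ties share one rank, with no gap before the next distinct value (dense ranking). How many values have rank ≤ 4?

Sorted (ascending): 8, 20, 34, 34, 36, 40, 42, 45, 46, 49
The 2 values of 34 share dense rank 3.
Remaining distinct values take the next consecutive integers.
Ranks ≤ 4: {1, 2, 3, 3, 4} → 5 values.

5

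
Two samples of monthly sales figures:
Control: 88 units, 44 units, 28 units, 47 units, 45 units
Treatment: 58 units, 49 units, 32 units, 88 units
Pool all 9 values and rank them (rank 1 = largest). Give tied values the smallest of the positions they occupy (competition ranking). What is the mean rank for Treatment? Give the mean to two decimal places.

4.00

Sorted (descending): 88, 88, 58, 49, 47, 45, 44, 32, 28
The 2 values of 88 occupy positions 1–2 → each gets rank 1.
Treatment values → pooled ranks: 58→3, 49→4, 32→8, 88→1
Mean rank = (3 + 4 + 8 + 1) / 4 = 4.00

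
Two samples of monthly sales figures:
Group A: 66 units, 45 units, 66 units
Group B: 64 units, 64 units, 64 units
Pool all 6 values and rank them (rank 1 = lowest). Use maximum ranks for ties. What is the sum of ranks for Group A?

13

Sorted (ascending): 45, 64, 64, 64, 66, 66
The 3 values of 64 occupy positions 2–4 → each gets rank 4.
The 2 values of 66 occupy positions 5–6 → each gets rank 6.
Group A values → pooled ranks: 66→6, 45→1, 66→6
Rank sum = 6 + 1 + 6 = 13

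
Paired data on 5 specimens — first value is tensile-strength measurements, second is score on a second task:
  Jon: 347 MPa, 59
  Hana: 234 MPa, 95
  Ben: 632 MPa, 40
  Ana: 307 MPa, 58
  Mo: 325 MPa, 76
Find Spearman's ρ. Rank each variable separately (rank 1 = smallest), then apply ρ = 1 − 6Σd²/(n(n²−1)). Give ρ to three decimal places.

Ranks of variable 1: 4, 1, 5, 2, 3
Ranks of variable 2: 3, 5, 1, 2, 4
d = r₁ − r₂: 1, -4, 4, 0, -1
d²: 1, 16, 16, 0, 1; Σd² = 34
ρ = 1 − 6·34/(5·24) = 1 − 204/120 = -0.700

-0.700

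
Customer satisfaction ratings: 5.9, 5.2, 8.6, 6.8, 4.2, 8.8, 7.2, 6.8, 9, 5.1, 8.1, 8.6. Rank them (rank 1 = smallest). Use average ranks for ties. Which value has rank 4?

Sorted (ascending): 4.2, 5.1, 5.2, 5.9, 6.8, 6.8, 7.2, 8.1, 8.6, 8.6, 8.8, 9
The 2 values of 6.8 occupy positions 5–6 → average rank (5+6)/2 = 5.5.
The 2 values of 8.6 occupy positions 9–10 → average rank (9+10)/2 = 9.5.
Rank 4 → value 5.9.

5.9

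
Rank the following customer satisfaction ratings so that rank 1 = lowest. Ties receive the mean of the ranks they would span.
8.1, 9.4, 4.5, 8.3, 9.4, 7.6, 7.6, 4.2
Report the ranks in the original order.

5, 7.5, 2, 6, 7.5, 3.5, 3.5, 1

Sorted (ascending): 4.2, 4.5, 7.6, 7.6, 8.1, 8.3, 9.4, 9.4
The 2 values of 7.6 occupy positions 3–4 → average rank (3+4)/2 = 3.5.
The 2 values of 9.4 occupy positions 7–8 → average rank (7+8)/2 = 7.5.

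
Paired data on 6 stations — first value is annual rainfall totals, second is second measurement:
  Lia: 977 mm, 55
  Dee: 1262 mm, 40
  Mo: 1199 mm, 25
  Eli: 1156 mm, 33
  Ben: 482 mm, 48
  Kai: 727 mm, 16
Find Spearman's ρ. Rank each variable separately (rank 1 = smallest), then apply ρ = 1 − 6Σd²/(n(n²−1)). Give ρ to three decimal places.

Ranks of variable 1: 3, 6, 5, 4, 1, 2
Ranks of variable 2: 6, 4, 2, 3, 5, 1
d = r₁ − r₂: -3, 2, 3, 1, -4, 1
d²: 9, 4, 9, 1, 16, 1; Σd² = 40
ρ = 1 − 6·40/(6·35) = 1 − 240/210 = -0.143

-0.143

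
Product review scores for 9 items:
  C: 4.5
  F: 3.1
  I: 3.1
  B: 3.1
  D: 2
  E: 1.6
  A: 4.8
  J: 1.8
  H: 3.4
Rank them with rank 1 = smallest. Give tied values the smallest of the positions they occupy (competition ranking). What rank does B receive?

Sorted (ascending): 1.6, 1.8, 2, 3.1, 3.1, 3.1, 3.4, 4.5, 4.8
The 3 values of 3.1 occupy positions 4–6 → each gets rank 4.
B has value 3.1 → rank 4.

4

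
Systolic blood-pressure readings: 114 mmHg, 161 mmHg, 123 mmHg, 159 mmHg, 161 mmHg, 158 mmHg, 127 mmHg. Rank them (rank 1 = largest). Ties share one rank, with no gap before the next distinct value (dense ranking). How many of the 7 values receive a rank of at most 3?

4

Sorted (descending): 161, 161, 159, 158, 127, 123, 114
The 2 values of 161 share dense rank 1.
Remaining distinct values take the next consecutive integers.
Ranks ≤ 3: {1, 1, 2, 3} → 4 values.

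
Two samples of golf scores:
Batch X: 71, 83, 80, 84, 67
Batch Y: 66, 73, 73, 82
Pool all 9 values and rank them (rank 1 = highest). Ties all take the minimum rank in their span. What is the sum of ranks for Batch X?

Sorted (descending): 84, 83, 82, 80, 73, 73, 71, 67, 66
The 2 values of 73 occupy positions 5–6 → each gets rank 5.
Batch X values → pooled ranks: 71→7, 83→2, 80→4, 84→1, 67→8
Rank sum = 7 + 2 + 4 + 1 + 8 = 22

22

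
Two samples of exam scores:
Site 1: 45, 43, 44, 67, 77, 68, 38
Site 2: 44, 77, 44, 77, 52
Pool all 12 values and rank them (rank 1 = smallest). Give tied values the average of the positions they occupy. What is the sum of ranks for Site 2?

Sorted (ascending): 38, 43, 44, 44, 44, 45, 52, 67, 68, 77, 77, 77
The 3 values of 44 occupy positions 3–5 → average rank 4.
The 3 values of 77 occupy positions 10–12 → average rank 11.
Site 2 values → pooled ranks: 44→4, 77→11, 44→4, 77→11, 52→7
Rank sum = 4 + 11 + 4 + 11 + 7 = 37

37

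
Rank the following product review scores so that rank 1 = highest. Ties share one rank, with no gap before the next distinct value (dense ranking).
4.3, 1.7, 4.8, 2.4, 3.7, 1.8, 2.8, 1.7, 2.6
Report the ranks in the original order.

2, 8, 1, 6, 3, 7, 4, 8, 5

Sorted (descending): 4.8, 4.3, 3.7, 2.8, 2.6, 2.4, 1.8, 1.7, 1.7
The 2 values of 1.7 share dense rank 8.
Remaining distinct values take the next consecutive integers.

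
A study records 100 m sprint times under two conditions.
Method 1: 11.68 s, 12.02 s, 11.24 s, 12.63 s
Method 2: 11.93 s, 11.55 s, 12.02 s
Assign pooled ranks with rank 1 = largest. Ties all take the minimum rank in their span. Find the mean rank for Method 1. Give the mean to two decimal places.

3.75

Sorted (descending): 12.63, 12.02, 12.02, 11.93, 11.68, 11.55, 11.24
The 2 values of 12.02 occupy positions 2–3 → each gets rank 2.
Method 1 values → pooled ranks: 11.68→5, 12.02→2, 11.24→7, 12.63→1
Mean rank = (5 + 2 + 7 + 1) / 4 = 3.75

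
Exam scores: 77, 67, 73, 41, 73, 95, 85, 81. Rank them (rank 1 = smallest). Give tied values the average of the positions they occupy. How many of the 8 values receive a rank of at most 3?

Sorted (ascending): 41, 67, 73, 73, 77, 81, 85, 95
The 2 values of 73 occupy positions 3–4 → average rank (3+4)/2 = 3.5.
Ranks ≤ 3: {1, 2} → 2 values.

2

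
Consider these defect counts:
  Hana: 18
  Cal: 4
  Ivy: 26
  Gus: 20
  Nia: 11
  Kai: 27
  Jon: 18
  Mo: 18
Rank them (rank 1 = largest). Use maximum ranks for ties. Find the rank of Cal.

Sorted (descending): 27, 26, 20, 18, 18, 18, 11, 4
The 3 values of 18 occupy positions 4–6 → each gets rank 6.
Cal has value 4 → rank 8.

8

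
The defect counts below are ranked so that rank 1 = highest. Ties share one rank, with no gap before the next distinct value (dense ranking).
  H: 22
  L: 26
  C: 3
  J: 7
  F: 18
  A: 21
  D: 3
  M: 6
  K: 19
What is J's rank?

Sorted (descending): 26, 22, 21, 19, 18, 7, 6, 3, 3
The 2 values of 3 share dense rank 8.
Remaining distinct values take the next consecutive integers.
J has value 7 → rank 6.

6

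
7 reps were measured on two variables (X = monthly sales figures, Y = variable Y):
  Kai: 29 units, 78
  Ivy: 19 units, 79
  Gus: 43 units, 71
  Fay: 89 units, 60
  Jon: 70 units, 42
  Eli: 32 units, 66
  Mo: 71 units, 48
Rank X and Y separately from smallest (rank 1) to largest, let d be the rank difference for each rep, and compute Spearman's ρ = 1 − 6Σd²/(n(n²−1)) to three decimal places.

-0.821

Ranks of variable 1: 2, 1, 4, 7, 5, 3, 6
Ranks of variable 2: 6, 7, 5, 3, 1, 4, 2
d = r₁ − r₂: -4, -6, -1, 4, 4, -1, 4
d²: 16, 36, 1, 16, 16, 1, 16; Σd² = 102
ρ = 1 − 6·102/(7·48) = 1 − 612/336 = -0.821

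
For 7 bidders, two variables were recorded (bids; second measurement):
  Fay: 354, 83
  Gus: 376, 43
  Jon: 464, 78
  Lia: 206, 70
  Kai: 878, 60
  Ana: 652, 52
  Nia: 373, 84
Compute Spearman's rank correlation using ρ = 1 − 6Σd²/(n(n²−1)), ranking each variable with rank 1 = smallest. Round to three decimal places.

Ranks of variable 1: 2, 4, 5, 1, 7, 6, 3
Ranks of variable 2: 6, 1, 5, 4, 3, 2, 7
d = r₁ − r₂: -4, 3, 0, -3, 4, 4, -4
d²: 16, 9, 0, 9, 16, 16, 16; Σd² = 82
ρ = 1 − 6·82/(7·48) = 1 − 492/336 = -0.464

-0.464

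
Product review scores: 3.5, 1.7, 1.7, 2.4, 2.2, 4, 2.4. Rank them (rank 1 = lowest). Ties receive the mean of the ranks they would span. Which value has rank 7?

Sorted (ascending): 1.7, 1.7, 2.2, 2.4, 2.4, 3.5, 4
The 2 values of 1.7 occupy positions 1–2 → average rank (1+2)/2 = 1.5.
The 2 values of 2.4 occupy positions 4–5 → average rank (4+5)/2 = 4.5.
Rank 7 → value 4.

4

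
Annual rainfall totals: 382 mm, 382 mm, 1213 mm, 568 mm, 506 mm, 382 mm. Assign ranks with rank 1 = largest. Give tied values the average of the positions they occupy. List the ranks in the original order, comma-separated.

5, 5, 1, 2, 3, 5

Sorted (descending): 1213, 568, 506, 382, 382, 382
The 3 values of 382 occupy positions 4–6 → average rank 5.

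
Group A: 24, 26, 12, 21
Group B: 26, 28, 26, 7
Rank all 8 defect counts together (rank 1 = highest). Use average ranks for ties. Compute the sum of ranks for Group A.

Sorted (descending): 28, 26, 26, 26, 24, 21, 12, 7
The 3 values of 26 occupy positions 2–4 → average rank 3.
Group A values → pooled ranks: 24→5, 26→3, 12→7, 21→6
Rank sum = 5 + 3 + 7 + 6 = 21

21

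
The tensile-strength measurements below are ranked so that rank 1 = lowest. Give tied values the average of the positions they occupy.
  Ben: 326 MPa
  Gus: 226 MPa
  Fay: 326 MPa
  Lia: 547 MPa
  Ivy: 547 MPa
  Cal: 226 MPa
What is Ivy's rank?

Sorted (ascending): 226, 226, 326, 326, 547, 547
The 2 values of 226 occupy positions 1–2 → average rank (1+2)/2 = 1.5.
The 2 values of 326 occupy positions 3–4 → average rank (3+4)/2 = 3.5.
The 2 values of 547 occupy positions 5–6 → average rank (5+6)/2 = 5.5.
Ivy has value 547 MPa → rank 5.5.

5.5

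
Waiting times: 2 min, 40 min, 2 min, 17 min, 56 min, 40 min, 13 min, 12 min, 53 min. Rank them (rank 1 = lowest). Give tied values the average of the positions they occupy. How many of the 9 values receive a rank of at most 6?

Sorted (ascending): 2, 2, 12, 13, 17, 40, 40, 53, 56
The 2 values of 2 occupy positions 1–2 → average rank (1+2)/2 = 1.5.
The 2 values of 40 occupy positions 6–7 → average rank (6+7)/2 = 6.5.
Ranks ≤ 6: {1.5, 1.5, 3, 4, 5} → 5 values.

5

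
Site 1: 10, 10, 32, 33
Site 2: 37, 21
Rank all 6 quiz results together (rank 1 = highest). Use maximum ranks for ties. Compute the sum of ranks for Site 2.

5

Sorted (descending): 37, 33, 32, 21, 10, 10
The 2 values of 10 occupy positions 5–6 → each gets rank 6.
Site 2 values → pooled ranks: 37→1, 21→4
Rank sum = 1 + 4 = 5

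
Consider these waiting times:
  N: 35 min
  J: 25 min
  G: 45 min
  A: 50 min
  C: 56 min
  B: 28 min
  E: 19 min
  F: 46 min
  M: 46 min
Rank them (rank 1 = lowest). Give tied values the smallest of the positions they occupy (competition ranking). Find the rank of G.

5

Sorted (ascending): 19, 25, 28, 35, 45, 46, 46, 50, 56
The 2 values of 46 occupy positions 6–7 → each gets rank 6.
G has value 45 min → rank 5.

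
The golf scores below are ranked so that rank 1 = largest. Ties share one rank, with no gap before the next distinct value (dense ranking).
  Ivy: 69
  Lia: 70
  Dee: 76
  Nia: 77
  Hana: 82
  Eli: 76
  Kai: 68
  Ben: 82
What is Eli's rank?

3

Sorted (descending): 82, 82, 77, 76, 76, 70, 69, 68
The 2 values of 82 share dense rank 1.
The 2 values of 76 share dense rank 3.
Remaining distinct values take the next consecutive integers.
Eli has value 76 → rank 3.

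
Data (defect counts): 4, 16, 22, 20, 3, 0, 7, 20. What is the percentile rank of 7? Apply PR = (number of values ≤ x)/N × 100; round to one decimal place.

50.0

N = 8.
Strictly below 7: 3. Equal to 7: 1.
PR = 4/8 × 100 = 50.0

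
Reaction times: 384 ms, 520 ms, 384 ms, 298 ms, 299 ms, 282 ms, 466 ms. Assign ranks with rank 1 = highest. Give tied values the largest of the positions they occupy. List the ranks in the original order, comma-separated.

Sorted (descending): 520, 466, 384, 384, 299, 298, 282
The 2 values of 384 occupy positions 3–4 → each gets rank 4.

4, 1, 4, 6, 5, 7, 2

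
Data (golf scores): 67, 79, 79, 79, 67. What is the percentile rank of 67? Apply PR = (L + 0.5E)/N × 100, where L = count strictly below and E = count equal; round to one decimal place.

20.0

N = 5.
Strictly below 67: 0. Equal to 67: 2.
PR = (0 + 0.5·2)/5 × 100 = 20.0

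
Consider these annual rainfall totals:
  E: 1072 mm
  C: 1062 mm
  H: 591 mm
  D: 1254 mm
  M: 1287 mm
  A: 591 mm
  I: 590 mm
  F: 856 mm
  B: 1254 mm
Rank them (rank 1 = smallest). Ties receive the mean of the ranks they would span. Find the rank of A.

Sorted (ascending): 590, 591, 591, 856, 1062, 1072, 1254, 1254, 1287
The 2 values of 591 occupy positions 2–3 → average rank (2+3)/2 = 2.5.
The 2 values of 1254 occupy positions 7–8 → average rank (7+8)/2 = 7.5.
A has value 591 mm → rank 2.5.

2.5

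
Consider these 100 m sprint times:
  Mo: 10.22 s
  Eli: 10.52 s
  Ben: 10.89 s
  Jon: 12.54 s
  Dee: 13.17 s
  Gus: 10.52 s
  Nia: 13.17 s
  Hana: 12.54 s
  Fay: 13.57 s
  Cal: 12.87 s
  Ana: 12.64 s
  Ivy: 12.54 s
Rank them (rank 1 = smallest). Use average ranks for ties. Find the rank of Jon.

6

Sorted (ascending): 10.22, 10.52, 10.52, 10.89, 12.54, 12.54, 12.54, 12.64, 12.87, 13.17, 13.17, 13.57
The 2 values of 10.52 occupy positions 2–3 → average rank (2+3)/2 = 2.5.
The 3 values of 12.54 occupy positions 5–7 → average rank 6.
The 2 values of 13.17 occupy positions 10–11 → average rank (10+11)/2 = 10.5.
Jon has value 12.54 s → rank 6.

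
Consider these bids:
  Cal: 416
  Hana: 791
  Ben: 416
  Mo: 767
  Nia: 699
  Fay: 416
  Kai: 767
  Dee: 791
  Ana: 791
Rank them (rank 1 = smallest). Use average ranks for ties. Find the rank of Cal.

2

Sorted (ascending): 416, 416, 416, 699, 767, 767, 791, 791, 791
The 3 values of 416 occupy positions 1–3 → average rank 2.
The 2 values of 767 occupy positions 5–6 → average rank (5+6)/2 = 5.5.
The 3 values of 791 occupy positions 7–9 → average rank 8.
Cal has value 416 → rank 2.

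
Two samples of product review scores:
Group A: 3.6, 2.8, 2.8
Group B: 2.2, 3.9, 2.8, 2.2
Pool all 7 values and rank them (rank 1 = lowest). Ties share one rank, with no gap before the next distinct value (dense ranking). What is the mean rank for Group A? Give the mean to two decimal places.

Sorted (ascending): 2.2, 2.2, 2.8, 2.8, 2.8, 3.6, 3.9
The 2 values of 2.2 share dense rank 1.
The 3 values of 2.8 share dense rank 2.
Remaining distinct values take the next consecutive integers.
Group A values → pooled ranks: 3.6→3, 2.8→2, 2.8→2
Mean rank = (3 + 2 + 2) / 3 = 2.33

2.33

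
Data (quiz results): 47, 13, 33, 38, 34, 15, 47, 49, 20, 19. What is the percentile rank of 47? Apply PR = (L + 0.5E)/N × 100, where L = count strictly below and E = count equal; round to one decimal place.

80.0

N = 10.
Strictly below 47: 7. Equal to 47: 2.
PR = (7 + 0.5·2)/10 × 100 = 80.0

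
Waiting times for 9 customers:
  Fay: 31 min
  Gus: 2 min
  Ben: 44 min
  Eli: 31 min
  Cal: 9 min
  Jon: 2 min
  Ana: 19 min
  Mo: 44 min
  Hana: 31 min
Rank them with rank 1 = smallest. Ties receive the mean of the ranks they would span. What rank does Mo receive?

Sorted (ascending): 2, 2, 9, 19, 31, 31, 31, 44, 44
The 2 values of 2 occupy positions 1–2 → average rank (1+2)/2 = 1.5.
The 3 values of 31 occupy positions 5–7 → average rank 6.
The 2 values of 44 occupy positions 8–9 → average rank (8+9)/2 = 8.5.
Mo has value 44 min → rank 8.5.

8.5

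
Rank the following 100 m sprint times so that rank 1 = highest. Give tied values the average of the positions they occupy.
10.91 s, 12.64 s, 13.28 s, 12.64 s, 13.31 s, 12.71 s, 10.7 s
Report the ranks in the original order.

6, 4.5, 2, 4.5, 1, 3, 7

Sorted (descending): 13.31, 13.28, 12.71, 12.64, 12.64, 10.91, 10.7
The 2 values of 12.64 occupy positions 4–5 → average rank (4+5)/2 = 4.5.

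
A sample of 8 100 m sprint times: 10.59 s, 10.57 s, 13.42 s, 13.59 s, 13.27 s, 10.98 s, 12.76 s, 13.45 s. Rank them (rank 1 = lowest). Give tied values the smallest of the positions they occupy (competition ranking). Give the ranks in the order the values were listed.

Sorted (ascending): 10.57, 10.59, 10.98, 12.76, 13.27, 13.42, 13.45, 13.59
No ties — each value takes its position as its rank.

2, 1, 6, 8, 5, 3, 4, 7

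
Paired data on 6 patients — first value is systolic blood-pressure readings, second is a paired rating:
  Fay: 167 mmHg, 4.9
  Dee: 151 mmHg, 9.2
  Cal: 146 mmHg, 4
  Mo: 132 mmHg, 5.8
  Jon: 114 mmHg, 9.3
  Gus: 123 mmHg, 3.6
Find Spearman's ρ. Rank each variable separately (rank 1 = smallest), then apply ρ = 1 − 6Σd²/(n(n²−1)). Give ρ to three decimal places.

Ranks of variable 1: 6, 5, 4, 3, 1, 2
Ranks of variable 2: 3, 5, 2, 4, 6, 1
d = r₁ − r₂: 3, 0, 2, -1, -5, 1
d²: 9, 0, 4, 1, 25, 1; Σd² = 40
ρ = 1 − 6·40/(6·35) = 1 − 240/210 = -0.143

-0.143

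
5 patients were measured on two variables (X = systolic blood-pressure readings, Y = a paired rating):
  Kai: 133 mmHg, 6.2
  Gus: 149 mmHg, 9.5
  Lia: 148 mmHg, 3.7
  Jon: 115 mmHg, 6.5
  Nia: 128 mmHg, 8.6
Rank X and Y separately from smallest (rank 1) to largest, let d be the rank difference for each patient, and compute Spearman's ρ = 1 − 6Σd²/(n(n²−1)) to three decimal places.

0.100

Ranks of variable 1: 3, 5, 4, 1, 2
Ranks of variable 2: 2, 5, 1, 3, 4
d = r₁ − r₂: 1, 0, 3, -2, -2
d²: 1, 0, 9, 4, 4; Σd² = 18
ρ = 1 − 6·18/(5·24) = 1 − 108/120 = 0.100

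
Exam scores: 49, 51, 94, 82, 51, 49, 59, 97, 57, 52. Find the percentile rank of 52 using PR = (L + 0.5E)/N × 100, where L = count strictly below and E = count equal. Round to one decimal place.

N = 10.
Strictly below 52: 4. Equal to 52: 1.
PR = (4 + 0.5·1)/10 × 100 = 45.0

45.0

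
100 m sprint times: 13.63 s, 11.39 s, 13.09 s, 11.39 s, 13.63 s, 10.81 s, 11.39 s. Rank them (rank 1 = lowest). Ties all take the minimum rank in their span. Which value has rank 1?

Sorted (ascending): 10.81, 11.39, 11.39, 11.39, 13.09, 13.63, 13.63
The 3 values of 11.39 occupy positions 2–4 → each gets rank 2.
The 2 values of 13.63 occupy positions 6–7 → each gets rank 6.
Rank 1 → value 10.81.

10.81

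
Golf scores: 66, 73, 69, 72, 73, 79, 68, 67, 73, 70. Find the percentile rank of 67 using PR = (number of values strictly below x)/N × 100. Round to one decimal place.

10.0

N = 10.
Strictly below 67: 1. Equal to 67: 1.
PR = 1/10 × 100 = 10.0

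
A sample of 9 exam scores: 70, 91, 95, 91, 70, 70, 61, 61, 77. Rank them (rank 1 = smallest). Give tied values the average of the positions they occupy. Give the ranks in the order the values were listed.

4, 7.5, 9, 7.5, 4, 4, 1.5, 1.5, 6

Sorted (ascending): 61, 61, 70, 70, 70, 77, 91, 91, 95
The 2 values of 61 occupy positions 1–2 → average rank (1+2)/2 = 1.5.
The 3 values of 70 occupy positions 3–5 → average rank 4.
The 2 values of 91 occupy positions 7–8 → average rank (7+8)/2 = 7.5.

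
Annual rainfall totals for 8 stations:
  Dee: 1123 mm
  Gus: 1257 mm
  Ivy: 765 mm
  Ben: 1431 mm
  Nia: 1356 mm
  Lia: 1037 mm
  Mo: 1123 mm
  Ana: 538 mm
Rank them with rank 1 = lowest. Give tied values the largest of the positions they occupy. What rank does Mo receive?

Sorted (ascending): 538, 765, 1037, 1123, 1123, 1257, 1356, 1431
The 2 values of 1123 occupy positions 4–5 → each gets rank 5.
Mo has value 1123 mm → rank 5.

5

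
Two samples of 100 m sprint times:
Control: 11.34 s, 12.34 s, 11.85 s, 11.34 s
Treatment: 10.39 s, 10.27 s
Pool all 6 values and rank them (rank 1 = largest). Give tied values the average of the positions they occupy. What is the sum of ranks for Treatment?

11

Sorted (descending): 12.34, 11.85, 11.34, 11.34, 10.39, 10.27
The 2 values of 11.34 occupy positions 3–4 → average rank (3+4)/2 = 3.5.
Treatment values → pooled ranks: 10.39→5, 10.27→6
Rank sum = 5 + 6 = 11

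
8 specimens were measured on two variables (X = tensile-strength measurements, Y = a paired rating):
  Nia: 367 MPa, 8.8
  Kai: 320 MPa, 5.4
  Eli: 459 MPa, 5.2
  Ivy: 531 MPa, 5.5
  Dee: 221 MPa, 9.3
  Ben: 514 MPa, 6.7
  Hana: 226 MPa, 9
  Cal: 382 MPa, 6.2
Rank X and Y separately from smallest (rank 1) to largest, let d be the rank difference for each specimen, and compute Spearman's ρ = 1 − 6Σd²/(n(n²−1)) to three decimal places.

Ranks of variable 1: 4, 3, 6, 8, 1, 7, 2, 5
Ranks of variable 2: 6, 2, 1, 3, 8, 5, 7, 4
d = r₁ − r₂: -2, 1, 5, 5, -7, 2, -5, 1
d²: 4, 1, 25, 25, 49, 4, 25, 1; Σd² = 134
ρ = 1 − 6·134/(8·63) = 1 − 804/504 = -0.595

-0.595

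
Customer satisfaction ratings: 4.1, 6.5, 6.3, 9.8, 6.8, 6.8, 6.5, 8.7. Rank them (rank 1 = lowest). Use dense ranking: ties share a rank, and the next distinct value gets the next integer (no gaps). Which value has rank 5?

Sorted (ascending): 4.1, 6.3, 6.5, 6.5, 6.8, 6.8, 8.7, 9.8
The 2 values of 6.5 share dense rank 3.
The 2 values of 6.8 share dense rank 4.
Remaining distinct values take the next consecutive integers.
Rank 5 → value 8.7.

8.7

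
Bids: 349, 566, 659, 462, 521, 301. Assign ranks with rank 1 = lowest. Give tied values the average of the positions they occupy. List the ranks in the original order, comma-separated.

2, 5, 6, 3, 4, 1

Sorted (ascending): 301, 349, 462, 521, 566, 659
No ties — each value takes its position as its rank.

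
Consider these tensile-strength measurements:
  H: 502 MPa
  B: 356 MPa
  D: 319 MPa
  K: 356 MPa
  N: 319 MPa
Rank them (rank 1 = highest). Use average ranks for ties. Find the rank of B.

2.5

Sorted (descending): 502, 356, 356, 319, 319
The 2 values of 356 occupy positions 2–3 → average rank (2+3)/2 = 2.5.
The 2 values of 319 occupy positions 4–5 → average rank (4+5)/2 = 4.5.
B has value 356 MPa → rank 2.5.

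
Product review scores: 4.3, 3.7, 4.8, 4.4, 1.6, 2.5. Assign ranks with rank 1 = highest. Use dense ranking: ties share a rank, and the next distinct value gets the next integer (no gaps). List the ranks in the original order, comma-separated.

Sorted (descending): 4.8, 4.4, 4.3, 3.7, 2.5, 1.6
No ties — each value takes its position as its rank.

3, 4, 1, 2, 6, 5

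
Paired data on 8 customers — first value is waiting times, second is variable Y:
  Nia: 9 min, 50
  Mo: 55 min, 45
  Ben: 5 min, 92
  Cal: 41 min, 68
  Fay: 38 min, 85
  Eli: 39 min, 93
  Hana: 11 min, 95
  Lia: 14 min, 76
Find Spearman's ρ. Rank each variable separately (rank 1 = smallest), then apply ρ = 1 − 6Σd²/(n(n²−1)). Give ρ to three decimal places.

Ranks of variable 1: 2, 8, 1, 7, 5, 6, 3, 4
Ranks of variable 2: 2, 1, 6, 3, 5, 7, 8, 4
d = r₁ − r₂: 0, 7, -5, 4, 0, -1, -5, 0
d²: 0, 49, 25, 16, 0, 1, 25, 0; Σd² = 116
ρ = 1 − 6·116/(8·63) = 1 − 696/504 = -0.381

-0.381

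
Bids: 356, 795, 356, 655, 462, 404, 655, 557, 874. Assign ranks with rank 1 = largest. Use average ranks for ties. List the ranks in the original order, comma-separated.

Sorted (descending): 874, 795, 655, 655, 557, 462, 404, 356, 356
The 2 values of 655 occupy positions 3–4 → average rank (3+4)/2 = 3.5.
The 2 values of 356 occupy positions 8–9 → average rank (8+9)/2 = 8.5.

8.5, 2, 8.5, 3.5, 6, 7, 3.5, 5, 1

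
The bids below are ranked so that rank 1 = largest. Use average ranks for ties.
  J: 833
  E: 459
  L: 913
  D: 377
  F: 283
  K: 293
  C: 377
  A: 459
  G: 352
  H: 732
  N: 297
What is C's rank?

6.5

Sorted (descending): 913, 833, 732, 459, 459, 377, 377, 352, 297, 293, 283
The 2 values of 459 occupy positions 4–5 → average rank (4+5)/2 = 4.5.
The 2 values of 377 occupy positions 6–7 → average rank (6+7)/2 = 6.5.
C has value 377 → rank 6.5.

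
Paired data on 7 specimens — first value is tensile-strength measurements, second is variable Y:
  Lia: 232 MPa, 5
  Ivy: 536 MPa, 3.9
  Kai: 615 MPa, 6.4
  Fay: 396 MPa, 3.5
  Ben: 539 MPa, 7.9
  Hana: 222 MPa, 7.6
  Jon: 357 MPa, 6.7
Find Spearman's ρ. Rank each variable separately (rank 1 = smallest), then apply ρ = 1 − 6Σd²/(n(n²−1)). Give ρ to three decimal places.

Ranks of variable 1: 2, 5, 7, 4, 6, 1, 3
Ranks of variable 2: 3, 2, 4, 1, 7, 6, 5
d = r₁ − r₂: -1, 3, 3, 3, -1, -5, -2
d²: 1, 9, 9, 9, 1, 25, 4; Σd² = 58
ρ = 1 − 6·58/(7·48) = 1 − 348/336 = -0.036

-0.036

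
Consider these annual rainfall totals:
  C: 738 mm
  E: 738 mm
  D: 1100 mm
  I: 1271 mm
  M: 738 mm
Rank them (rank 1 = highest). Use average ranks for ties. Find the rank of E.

Sorted (descending): 1271, 1100, 738, 738, 738
The 3 values of 738 occupy positions 3–5 → average rank 4.
E has value 738 mm → rank 4.

4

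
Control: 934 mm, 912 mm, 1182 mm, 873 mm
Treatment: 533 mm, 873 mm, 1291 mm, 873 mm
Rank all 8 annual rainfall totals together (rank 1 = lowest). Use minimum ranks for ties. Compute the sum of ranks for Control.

Sorted (ascending): 533, 873, 873, 873, 912, 934, 1182, 1291
The 3 values of 873 occupy positions 2–4 → each gets rank 2.
Control values → pooled ranks: 934→6, 912→5, 1182→7, 873→2
Rank sum = 6 + 5 + 7 + 2 = 20

20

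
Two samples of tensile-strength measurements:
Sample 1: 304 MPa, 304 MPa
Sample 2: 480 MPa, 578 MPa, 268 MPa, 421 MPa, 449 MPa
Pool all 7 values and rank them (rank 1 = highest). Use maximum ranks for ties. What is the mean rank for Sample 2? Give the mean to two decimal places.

3.40

Sorted (descending): 578, 480, 449, 421, 304, 304, 268
The 2 values of 304 occupy positions 5–6 → each gets rank 6.
Sample 2 values → pooled ranks: 480→2, 578→1, 268→7, 421→4, 449→3
Mean rank = (2 + 1 + 7 + 4 + 3) / 5 = 3.40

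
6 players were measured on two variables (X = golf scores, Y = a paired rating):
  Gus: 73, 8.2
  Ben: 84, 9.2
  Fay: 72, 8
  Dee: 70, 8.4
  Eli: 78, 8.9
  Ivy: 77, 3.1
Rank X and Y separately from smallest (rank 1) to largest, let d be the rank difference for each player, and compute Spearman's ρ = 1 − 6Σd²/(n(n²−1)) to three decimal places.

0.486

Ranks of variable 1: 3, 6, 2, 1, 5, 4
Ranks of variable 2: 3, 6, 2, 4, 5, 1
d = r₁ − r₂: 0, 0, 0, -3, 0, 3
d²: 0, 0, 0, 9, 0, 9; Σd² = 18
ρ = 1 − 6·18/(6·35) = 1 − 108/210 = 0.486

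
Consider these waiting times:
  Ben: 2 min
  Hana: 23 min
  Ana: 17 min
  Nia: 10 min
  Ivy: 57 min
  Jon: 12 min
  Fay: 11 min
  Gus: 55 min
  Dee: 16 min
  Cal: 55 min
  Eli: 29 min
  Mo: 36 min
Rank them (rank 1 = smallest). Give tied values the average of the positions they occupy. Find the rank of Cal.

Sorted (ascending): 2, 10, 11, 12, 16, 17, 23, 29, 36, 55, 55, 57
The 2 values of 55 occupy positions 10–11 → average rank (10+11)/2 = 10.5.
Cal has value 55 min → rank 10.5.

10.5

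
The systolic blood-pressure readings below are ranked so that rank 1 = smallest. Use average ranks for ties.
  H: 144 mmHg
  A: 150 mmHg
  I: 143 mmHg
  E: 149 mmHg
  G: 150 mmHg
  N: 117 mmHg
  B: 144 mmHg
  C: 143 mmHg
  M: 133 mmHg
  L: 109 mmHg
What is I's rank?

Sorted (ascending): 109, 117, 133, 143, 143, 144, 144, 149, 150, 150
The 2 values of 143 occupy positions 4–5 → average rank (4+5)/2 = 4.5.
The 2 values of 144 occupy positions 6–7 → average rank (6+7)/2 = 6.5.
The 2 values of 150 occupy positions 9–10 → average rank (9+10)/2 = 9.5.
I has value 143 mmHg → rank 4.5.

4.5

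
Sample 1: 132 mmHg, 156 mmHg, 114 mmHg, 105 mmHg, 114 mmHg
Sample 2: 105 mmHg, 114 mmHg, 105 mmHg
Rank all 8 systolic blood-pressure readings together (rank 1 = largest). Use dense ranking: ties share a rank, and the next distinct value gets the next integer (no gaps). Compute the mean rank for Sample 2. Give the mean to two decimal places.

3.67

Sorted (descending): 156, 132, 114, 114, 114, 105, 105, 105
The 3 values of 114 share dense rank 3.
The 3 values of 105 share dense rank 4.
Remaining distinct values take the next consecutive integers.
Sample 2 values → pooled ranks: 105→4, 114→3, 105→4
Mean rank = (4 + 3 + 4) / 3 = 3.67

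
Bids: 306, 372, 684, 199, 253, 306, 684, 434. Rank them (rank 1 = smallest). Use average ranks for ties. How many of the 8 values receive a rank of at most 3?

Sorted (ascending): 199, 253, 306, 306, 372, 434, 684, 684
The 2 values of 306 occupy positions 3–4 → average rank (3+4)/2 = 3.5.
The 2 values of 684 occupy positions 7–8 → average rank (7+8)/2 = 7.5.
Ranks ≤ 3: {1, 2} → 2 values.

2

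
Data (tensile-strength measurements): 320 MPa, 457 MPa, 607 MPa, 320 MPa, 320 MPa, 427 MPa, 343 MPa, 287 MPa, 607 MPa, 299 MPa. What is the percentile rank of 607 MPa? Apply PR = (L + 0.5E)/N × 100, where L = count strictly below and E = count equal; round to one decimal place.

N = 10.
Strictly below 607: 8. Equal to 607: 2.
PR = (8 + 0.5·2)/10 × 100 = 90.0

90.0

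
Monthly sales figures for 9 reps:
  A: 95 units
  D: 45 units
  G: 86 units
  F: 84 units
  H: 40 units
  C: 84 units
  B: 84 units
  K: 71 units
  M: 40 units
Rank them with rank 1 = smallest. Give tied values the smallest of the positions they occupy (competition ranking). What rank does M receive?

1

Sorted (ascending): 40, 40, 45, 71, 84, 84, 84, 86, 95
The 2 values of 40 occupy positions 1–2 → each gets rank 1.
The 3 values of 84 occupy positions 5–7 → each gets rank 5.
M has value 40 units → rank 1.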